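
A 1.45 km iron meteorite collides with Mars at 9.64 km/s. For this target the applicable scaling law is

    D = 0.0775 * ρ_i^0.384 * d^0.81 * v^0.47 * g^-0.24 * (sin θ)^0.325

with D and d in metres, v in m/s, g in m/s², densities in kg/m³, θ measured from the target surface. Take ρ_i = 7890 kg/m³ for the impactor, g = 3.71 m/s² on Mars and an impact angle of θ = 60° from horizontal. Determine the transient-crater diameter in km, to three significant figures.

In SI units: d = 1450 m, v = 9640 m/s.
ρ_i^0.384 = 7890^0.384 = 31.37
d^0.81 = 1450^0.81 = 363.7
v^0.47 = 9640^0.47 = 74.56
g^-0.24 = 3.71^-0.24 = 0.7300
(sin 60°)^0.325 = 0.8660^0.325 = 0.9543
D = 0.0775 × 31.37 × 363.7 × 74.56 × 0.7300 × 0.9543 = 45928 m
   = 45.93 km

D ≈ 45.9 km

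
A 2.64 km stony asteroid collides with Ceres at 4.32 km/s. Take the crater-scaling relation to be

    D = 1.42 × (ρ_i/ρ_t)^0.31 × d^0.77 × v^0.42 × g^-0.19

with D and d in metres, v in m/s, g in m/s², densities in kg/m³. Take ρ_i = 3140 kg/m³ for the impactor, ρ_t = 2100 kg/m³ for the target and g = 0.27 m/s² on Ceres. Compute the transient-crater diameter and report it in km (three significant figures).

D ≈ 29.9 km

In SI units: d = 2640 m, v = 4320 m/s.
(ρ_i/ρ_t)^0.31 = (3140/2100)^0.31 = 1.133
d^0.77 = 2640^0.77 = 431.2
v^0.42 = 4320^0.42 = 33.64
g^-0.19 = 0.27^-0.19 = 1.282
D = 1.42 × 1.133 × 431.2 × 33.64 × 1.282 = 29919 m
   = 29.92 km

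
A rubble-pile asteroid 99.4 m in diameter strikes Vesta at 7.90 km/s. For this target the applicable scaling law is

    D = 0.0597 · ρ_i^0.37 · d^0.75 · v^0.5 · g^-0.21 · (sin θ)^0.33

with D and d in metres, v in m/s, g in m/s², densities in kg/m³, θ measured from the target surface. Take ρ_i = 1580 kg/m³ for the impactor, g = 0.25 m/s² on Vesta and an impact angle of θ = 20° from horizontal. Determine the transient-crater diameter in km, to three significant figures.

In SI units: v = 7900 m/s.
ρ_i^0.37 = 1580^0.37 = 15.26
d^0.75 = 99.4^0.75 = 31.48
v^0.5 = 7900^0.5 = 88.88
g^-0.21 = 0.25^-0.21 = 1.338
(sin 20°)^0.33 = 0.3420^0.33 = 0.7018
D = 0.0597 × 15.26 × 31.48 × 88.88 × 1.338 × 0.7018 = 2394 m
   = 2.394 km

D ≈ 2.39 km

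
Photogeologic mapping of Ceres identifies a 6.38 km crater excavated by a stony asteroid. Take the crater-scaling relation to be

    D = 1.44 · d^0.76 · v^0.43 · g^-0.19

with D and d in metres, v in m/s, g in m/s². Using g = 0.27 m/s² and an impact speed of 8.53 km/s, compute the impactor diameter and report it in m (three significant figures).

d ≈ 270 m

Rearranging for d: d = [D / (1.44 · 8530^0.43 · 0.27^-0.19)]^(1/0.76).
D = 6380 m.
8530^0.43 = 49.01
0.27^-0.19 = 1.282
Denominator = 1.44 × 49.01 × 1.282 = 90.48
D / 90.48 = 6380 / 90.48 = 70.51
d = 70.51^(1/0.76) = 70.51^1.3158 = 270.4 m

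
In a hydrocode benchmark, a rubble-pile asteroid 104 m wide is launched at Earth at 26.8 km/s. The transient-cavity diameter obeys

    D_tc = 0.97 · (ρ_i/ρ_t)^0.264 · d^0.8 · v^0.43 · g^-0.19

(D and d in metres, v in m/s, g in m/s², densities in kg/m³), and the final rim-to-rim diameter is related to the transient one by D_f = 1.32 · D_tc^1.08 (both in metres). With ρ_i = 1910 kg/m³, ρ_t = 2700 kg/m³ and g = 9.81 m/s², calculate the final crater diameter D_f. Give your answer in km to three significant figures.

D_f ≈ 4.56 km

v = 26800 m/s.
(ρ_i/ρ_t)^0.264 = (1910/2700)^0.264 = 0.9127
d^0.8 = 104^0.8 = 41.08
v^0.43 = 26800^0.43 = 80.19
g^-0.19 = 9.81^-0.19 = 0.6480
D_tc = 0.97 × 0.9127 × 41.08 × 80.19 × 0.6480 = 1890 m
D_f = 1.32 × (1890)^1.08 = 4562 m
     = 4.562 km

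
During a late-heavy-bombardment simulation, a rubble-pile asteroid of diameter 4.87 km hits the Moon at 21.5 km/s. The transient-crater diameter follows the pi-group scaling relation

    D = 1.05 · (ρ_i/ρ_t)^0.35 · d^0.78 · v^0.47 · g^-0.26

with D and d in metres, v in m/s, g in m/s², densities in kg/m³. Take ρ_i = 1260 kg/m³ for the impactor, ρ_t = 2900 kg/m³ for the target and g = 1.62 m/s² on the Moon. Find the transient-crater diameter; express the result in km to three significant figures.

In SI units: d = 4870 m, v = 21500 m/s.
(ρ_i/ρ_t)^0.35 = (1260/2900)^0.35 = 0.7469
d^0.78 = 4870^0.78 = 752.1
v^0.47 = 21500^0.47 = 108.7
g^-0.26 = 1.62^-0.26 = 0.8821
D = 1.05 × 0.7469 × 752.1 × 108.7 × 0.8821 = 56555 m
   = 56.56 km

D ≈ 56.6 km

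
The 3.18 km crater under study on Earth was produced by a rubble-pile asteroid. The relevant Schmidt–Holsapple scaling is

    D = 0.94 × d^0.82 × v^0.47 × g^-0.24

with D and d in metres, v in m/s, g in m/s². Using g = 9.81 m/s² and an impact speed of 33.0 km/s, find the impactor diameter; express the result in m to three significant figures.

Rearranging for d: d = [D / (0.94 · 33000^0.47 · 9.81^-0.24)]^(1/0.82).
D = 3180 m.
33000^0.47 = 133.0
9.81^-0.24 = 0.5781
Denominator = 0.94 × 133.0 × 0.5781 = 72.27
D / 72.27 = 3180 / 72.27 = 44.00
d = 44.00^(1/0.82) = 44.00^1.2195 = 101.0 m

d ≈ 101 m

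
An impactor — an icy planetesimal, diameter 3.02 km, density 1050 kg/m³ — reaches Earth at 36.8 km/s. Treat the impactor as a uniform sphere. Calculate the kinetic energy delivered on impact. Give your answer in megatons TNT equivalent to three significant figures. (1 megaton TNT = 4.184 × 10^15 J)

d = 3020 m; v = 36800 m/s.
Mass m = (π/6) ρ d³ = (π/6) × 1050 × (3020)³ = 1.514 × 10^13 kg
E = ½ m v² = 0.5 × 1.514 × 10^13 × (36800)² = 1.025 × 10^22 J
   = 1.025 × 10^22 / 4.184×10^15 = 2.450 × 10^6 Mt

E ≈ 2.45 × 10^6 Mt TNT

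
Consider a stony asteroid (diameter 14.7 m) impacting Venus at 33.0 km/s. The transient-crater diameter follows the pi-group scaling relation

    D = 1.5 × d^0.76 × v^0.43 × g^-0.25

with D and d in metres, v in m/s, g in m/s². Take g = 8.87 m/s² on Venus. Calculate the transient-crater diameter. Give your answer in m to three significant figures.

In SI units: v = 33000 m/s.
d^0.76 = 14.7^0.76 = 7.712
v^0.43 = 33000^0.43 = 87.69
g^-0.25 = 8.87^-0.25 = 0.5795
D = 1.5 × 7.712 × 87.69 × 0.5795 = 587.8 m

D ≈ 588 m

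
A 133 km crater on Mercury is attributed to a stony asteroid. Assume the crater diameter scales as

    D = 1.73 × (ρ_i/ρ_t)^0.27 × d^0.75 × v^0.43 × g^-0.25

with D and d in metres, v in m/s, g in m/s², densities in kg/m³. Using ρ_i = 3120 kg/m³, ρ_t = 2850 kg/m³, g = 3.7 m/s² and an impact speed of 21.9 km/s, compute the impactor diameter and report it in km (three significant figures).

Rearranging for d: d = [D / (1.73 · (3120/2850)^0.27 · 21900^0.43 · 3.7^-0.25)]^(1/0.75).
D = 133000 m.
(3120/2850)^0.27 = 1.025
21900^0.43 = 73.52
3.7^-0.25 = 0.7210
Denominator = 1.73 × 1.025 × 73.52 × 0.7210 = 94.00
D / 94.00 = 133000 / 94.00 = 1415
d = 1415^(1/0.75) = 1415^1.3333 = 15882 m

d ≈ 15.9 km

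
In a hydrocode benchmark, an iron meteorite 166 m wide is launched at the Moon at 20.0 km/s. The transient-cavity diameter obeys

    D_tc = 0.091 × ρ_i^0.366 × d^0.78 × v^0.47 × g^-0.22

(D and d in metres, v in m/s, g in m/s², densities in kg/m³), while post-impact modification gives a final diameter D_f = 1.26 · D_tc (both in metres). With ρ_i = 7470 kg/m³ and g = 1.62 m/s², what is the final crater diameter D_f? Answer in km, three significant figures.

v = 20000 m/s.
ρ_i^0.366 = 7470^0.366 = 26.16
d^0.78 = 166^0.78 = 53.91
v^0.47 = 20000^0.47 = 105.1
g^-0.22 = 1.62^-0.22 = 0.8993
D_tc = 0.091 × 26.16 × 53.91 × 105.1 × 0.8993 = 12130 m
D_f = 1.26 × 12130 = 15284 m
     = 15.28 km

D_f ≈ 15.3 km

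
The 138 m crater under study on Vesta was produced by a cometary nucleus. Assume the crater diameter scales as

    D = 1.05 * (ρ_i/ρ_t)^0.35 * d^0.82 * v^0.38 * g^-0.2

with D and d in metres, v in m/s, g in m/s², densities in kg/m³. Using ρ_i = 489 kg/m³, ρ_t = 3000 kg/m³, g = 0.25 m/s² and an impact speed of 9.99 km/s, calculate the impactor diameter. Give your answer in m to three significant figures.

d ≈ 8.31 m

Rearranging for d: d = [D / (1.05 · (489/3000)^0.35 · 9990^0.38 · 0.25^-0.2)]^(1/0.82).
(489/3000)^0.35 = 0.5300
9990^0.38 = 33.10
0.25^-0.2 = 1.320
Denominator = 1.05 × 0.5300 × 33.10 × 1.320 = 24.31
D / 24.31 = 138 / 24.31 = 5.677
d = 5.677^(1/0.82) = 5.677^1.2195 = 8.311 m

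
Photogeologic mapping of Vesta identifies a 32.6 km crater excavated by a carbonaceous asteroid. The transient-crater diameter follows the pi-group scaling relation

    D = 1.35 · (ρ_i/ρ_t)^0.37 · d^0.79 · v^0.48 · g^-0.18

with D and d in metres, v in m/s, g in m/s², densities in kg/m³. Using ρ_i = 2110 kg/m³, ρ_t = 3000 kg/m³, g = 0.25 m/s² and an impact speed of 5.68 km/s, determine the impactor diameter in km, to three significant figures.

Rearranging for d: d = [D / (1.35 · (2110/3000)^0.37 · 5680^0.48 · 0.25^-0.18)]^(1/0.79).
D = 32600 m.
(2110/3000)^0.37 = 0.8779
5680^0.48 = 63.40
0.25^-0.18 = 1.283
Denominator = 1.35 × 0.8779 × 63.40 × 1.283 = 96.40
D / 96.40 = 32600 / 96.40 = 338.2
d = 338.2^(1/0.79) = 338.2^1.2658 = 1590 m

d ≈ 1.59 km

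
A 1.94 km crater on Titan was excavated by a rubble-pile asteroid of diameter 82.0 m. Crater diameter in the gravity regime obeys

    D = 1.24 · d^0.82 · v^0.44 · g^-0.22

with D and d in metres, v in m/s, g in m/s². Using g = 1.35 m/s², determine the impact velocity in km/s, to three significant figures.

Rearranging for v: v = [D / (1.24 · 82^0.82 · 1.35^-0.22)]^(1/0.44).
D = 1940 m.
82^0.82 = 37.10
1.35^-0.22 = 0.9361
Denominator = 1.24 × 37.10 × 0.9361 = 43.06
D / 43.06 = 1940 / 43.06 = 45.05
v = 45.05^(1/0.44) = 45.05^2.2727 = 5733 m/s

v ≈ 5.73 km/s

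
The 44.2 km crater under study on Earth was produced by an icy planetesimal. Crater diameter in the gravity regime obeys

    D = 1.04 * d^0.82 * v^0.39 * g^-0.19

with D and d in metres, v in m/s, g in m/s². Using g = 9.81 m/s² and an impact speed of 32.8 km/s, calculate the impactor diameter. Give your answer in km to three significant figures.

Rearranging for d: d = [D / (1.04 · 32800^0.39 · 9.81^-0.19)]^(1/0.82).
D = 44200 m.
32800^0.39 = 57.70
9.81^-0.19 = 0.6480
Denominator = 1.04 × 57.70 × 0.6480 = 38.89
D / 38.89 = 44200 / 38.89 = 1137
d = 1137^(1/0.82) = 1137^1.2195 = 5327 m

d ≈ 5.33 km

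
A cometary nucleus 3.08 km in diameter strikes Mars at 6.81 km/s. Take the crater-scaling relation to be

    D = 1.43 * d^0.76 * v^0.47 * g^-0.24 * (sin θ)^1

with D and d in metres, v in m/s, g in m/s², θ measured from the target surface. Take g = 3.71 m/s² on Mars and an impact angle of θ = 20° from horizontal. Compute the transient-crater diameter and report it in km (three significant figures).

D ≈ 10.1 km

In SI units: d = 3080 m, v = 6810 m/s.
d^0.76 = 3080^0.76 = 448.0
v^0.47 = 6810^0.47 = 63.33
g^-0.24 = 3.71^-0.24 = 0.7300
(sin 20°)^1 = 0.3420^1 = 0.3420
D = 1.43 × 448.0 × 63.33 × 0.7300 × 0.3420 = 10129 m
   = 10.13 km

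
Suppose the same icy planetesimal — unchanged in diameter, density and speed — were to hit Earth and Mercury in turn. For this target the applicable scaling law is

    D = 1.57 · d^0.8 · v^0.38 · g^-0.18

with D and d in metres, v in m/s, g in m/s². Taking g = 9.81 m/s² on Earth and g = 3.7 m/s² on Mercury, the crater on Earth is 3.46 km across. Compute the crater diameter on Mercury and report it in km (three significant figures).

All impactor-dependent factors cancel in the ratio, leaving D_Mercury/D_Earth = (g_Mercury/g_Earth)^-0.18.
(3.7/9.81)^-0.18 = 0.3772^-0.18 = 1.192
D_Mercury = 1.192 × 3.46 km = 4.12 km

D ≈ 4.12 km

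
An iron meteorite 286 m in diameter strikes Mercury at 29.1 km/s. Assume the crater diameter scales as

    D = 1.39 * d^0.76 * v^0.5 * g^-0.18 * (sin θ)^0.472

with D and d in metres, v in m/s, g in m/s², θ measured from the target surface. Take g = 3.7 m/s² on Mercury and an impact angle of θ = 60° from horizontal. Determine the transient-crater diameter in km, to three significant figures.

In SI units: v = 29100 m/s.
d^0.76 = 286^0.76 = 73.59
v^0.5 = 29100^0.5 = 170.6
g^-0.18 = 3.7^-0.18 = 0.7902
(sin 60°)^0.472 = 0.8660^0.472 = 0.9343
D = 1.39 × 73.59 × 170.6 × 0.7902 × 0.9343 = 12884 m
   = 12.88 km

D ≈ 12.9 km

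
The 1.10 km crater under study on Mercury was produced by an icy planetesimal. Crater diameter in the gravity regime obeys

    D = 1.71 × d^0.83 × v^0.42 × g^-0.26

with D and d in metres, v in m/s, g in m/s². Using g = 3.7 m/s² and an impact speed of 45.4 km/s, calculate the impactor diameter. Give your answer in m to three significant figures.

Rearranging for d: d = [D / (1.71 · 45400^0.42 · 3.7^-0.26)]^(1/0.83).
D = 1100 m.
45400^0.42 = 90.36
3.7^-0.26 = 0.7117
Denominator = 1.71 × 90.36 × 0.7117 = 110.0
D / 110.0 = 1100 / 110.0 = 10.00
d = 10.00^(1/0.83) = 10.00^1.2048 = 16.03 m

d ≈ 16.0 m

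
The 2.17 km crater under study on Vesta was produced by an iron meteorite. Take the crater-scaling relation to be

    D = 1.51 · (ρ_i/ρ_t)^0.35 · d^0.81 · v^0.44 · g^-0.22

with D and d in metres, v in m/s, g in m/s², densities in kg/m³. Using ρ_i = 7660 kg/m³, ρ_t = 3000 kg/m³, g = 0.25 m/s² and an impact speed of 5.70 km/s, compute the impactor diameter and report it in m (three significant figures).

d ≈ 33.0 m

Rearranging for d: d = [D / (1.51 · (7660/3000)^0.35 · 5700^0.44 · 0.25^-0.22)]^(1/0.81).
D = 2170 m.
(7660/3000)^0.35 = 1.388
5700^0.44 = 44.94
0.25^-0.22 = 1.357
Denominator = 1.51 × 1.388 × 44.94 × 1.357 = 127.8
D / 127.8 = 2170 / 127.8 = 16.98
d = 16.98^(1/0.81) = 16.98^1.2346 = 33.00 m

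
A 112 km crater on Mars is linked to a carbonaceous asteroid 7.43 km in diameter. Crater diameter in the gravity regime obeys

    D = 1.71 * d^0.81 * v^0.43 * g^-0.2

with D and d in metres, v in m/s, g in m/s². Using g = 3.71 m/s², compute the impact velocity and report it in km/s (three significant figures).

v ≈ 14.9 km/s

Rearranging for v: v = [D / (1.71 · 7430^0.81 · 3.71^-0.2)]^(1/0.43).
D = 112000 m.
7430^0.81 = 1366
3.71^-0.2 = 0.7694
Denominator = 1.71 × 1366 × 0.7694 = 1797
D / 1797 = 112000 / 1797 = 62.33
v = 62.33^(1/0.43) = 62.33^2.3256 = 14919 m/s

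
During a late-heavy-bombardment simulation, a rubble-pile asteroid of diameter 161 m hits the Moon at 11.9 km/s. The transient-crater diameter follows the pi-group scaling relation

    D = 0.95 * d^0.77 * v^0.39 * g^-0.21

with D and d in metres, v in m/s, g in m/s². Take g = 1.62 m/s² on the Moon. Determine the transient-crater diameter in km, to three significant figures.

In SI units: v = 11900 m/s.
d^0.77 = 161^0.77 = 50.03
v^0.39 = 11900^0.39 = 38.86
g^-0.21 = 1.62^-0.21 = 0.9037
D = 0.95 × 50.03 × 38.86 × 0.9037 = 1669 m
   = 1.669 km

D ≈ 1.67 km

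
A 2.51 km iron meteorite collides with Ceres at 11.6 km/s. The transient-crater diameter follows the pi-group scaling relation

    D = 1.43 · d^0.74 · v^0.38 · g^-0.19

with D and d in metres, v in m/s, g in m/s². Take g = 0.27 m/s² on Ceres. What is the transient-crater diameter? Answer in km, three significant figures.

D ≈ 21.1 km

In SI units: d = 2510 m, v = 11600 m/s.
d^0.74 = 2510^0.74 = 327.9
v^0.38 = 11600^0.38 = 35.03
g^-0.19 = 0.27^-0.19 = 1.282
D = 1.43 × 327.9 × 35.03 × 1.282 = 21057 m
   = 21.06 km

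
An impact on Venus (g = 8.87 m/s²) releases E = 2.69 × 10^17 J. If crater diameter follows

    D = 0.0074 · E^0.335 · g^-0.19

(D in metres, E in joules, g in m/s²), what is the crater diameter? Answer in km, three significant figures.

E^0.335 = (2.69 × 10^17)^0.335 = 6.902 × 10^5
g^-0.19 = 8.87^-0.19 = 0.6605
D = 0.0074 × 6.902 × 10^5 × 0.6605 = 3373 m
   = 3.373 km

D ≈ 3.37 km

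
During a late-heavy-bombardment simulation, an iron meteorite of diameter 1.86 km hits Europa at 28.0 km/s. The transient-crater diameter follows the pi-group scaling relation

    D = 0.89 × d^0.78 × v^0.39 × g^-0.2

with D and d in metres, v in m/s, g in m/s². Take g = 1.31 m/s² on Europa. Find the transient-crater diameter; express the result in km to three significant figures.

D ≈ 16.2 km

In SI units: d = 1860 m, v = 28000 m/s.
d^0.78 = 1860^0.78 = 355.0
v^0.39 = 28000^0.39 = 54.25
g^-0.2 = 1.31^-0.2 = 0.9474
D = 0.89 × 355.0 × 54.25 × 0.9474 = 16239 m
   = 16.24 km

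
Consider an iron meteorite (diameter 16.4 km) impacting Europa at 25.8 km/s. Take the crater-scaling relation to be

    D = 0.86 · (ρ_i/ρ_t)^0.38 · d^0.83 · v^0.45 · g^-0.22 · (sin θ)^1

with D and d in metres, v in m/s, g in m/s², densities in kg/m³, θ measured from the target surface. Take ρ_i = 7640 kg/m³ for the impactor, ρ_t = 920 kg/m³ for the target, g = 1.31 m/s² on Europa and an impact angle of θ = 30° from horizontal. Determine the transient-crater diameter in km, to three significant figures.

In SI units: d = 16400 m, v = 25800 m/s.
(ρ_i/ρ_t)^0.38 = (7640/920)^0.38 = 2.235
d^0.83 = 16400^0.83 = 3150
v^0.45 = 25800^0.45 = 96.66
g^-0.22 = 1.31^-0.22 = 0.9423
(sin 30°)^1 = 0.5000^1 = 0.5000
D = 0.86 × 2.235 × 3150 × 96.66 × 0.9423 × 0.5000 = 2.757 × 10^5 m
   = 275.7 km

D ≈ 276 km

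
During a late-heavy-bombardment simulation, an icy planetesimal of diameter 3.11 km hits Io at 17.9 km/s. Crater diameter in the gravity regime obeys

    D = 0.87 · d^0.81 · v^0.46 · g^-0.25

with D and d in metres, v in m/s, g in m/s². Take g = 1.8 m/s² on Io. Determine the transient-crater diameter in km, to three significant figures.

In SI units: d = 3110 m, v = 17900 m/s.
d^0.81 = 3110^0.81 = 674.7
v^0.46 = 17900^0.46 = 90.43
g^-0.25 = 1.8^-0.25 = 0.8633
D = 0.87 × 674.7 × 90.43 × 0.8633 = 45825 m
   = 45.83 km

D ≈ 45.8 km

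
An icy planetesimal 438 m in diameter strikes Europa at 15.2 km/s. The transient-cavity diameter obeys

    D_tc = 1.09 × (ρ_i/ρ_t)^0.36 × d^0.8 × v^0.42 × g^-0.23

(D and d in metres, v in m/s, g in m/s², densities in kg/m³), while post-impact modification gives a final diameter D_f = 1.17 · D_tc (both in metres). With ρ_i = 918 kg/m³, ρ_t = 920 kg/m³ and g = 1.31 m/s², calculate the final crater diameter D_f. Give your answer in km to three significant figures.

v = 15200 m/s.
(ρ_i/ρ_t)^0.36 = (918/920)^0.36 = 0.9992
d^0.8 = 438^0.8 = 129.8
v^0.42 = 15200^0.42 = 57.07
g^-0.23 = 1.31^-0.23 = 0.9398
D_tc = 1.09 × 0.9992 × 129.8 × 57.07 × 0.9398 = 7582 m
D_f = 1.17 × 7582 = 8871 m
     = 8.871 km

D_f ≈ 8.87 km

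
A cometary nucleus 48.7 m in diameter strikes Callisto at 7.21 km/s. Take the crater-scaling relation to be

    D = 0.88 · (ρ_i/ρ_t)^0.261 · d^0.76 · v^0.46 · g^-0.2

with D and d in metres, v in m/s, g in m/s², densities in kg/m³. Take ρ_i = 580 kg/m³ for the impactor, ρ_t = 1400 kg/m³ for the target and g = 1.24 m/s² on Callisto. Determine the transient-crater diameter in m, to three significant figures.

D ≈ 764 m

In SI units: v = 7210 m/s.
(ρ_i/ρ_t)^0.261 = (580/1400)^0.261 = 0.7945
d^0.76 = 48.7^0.76 = 19.17
v^0.46 = 7210^0.46 = 59.52
g^-0.2 = 1.24^-0.2 = 0.9579
D = 0.88 × 0.7945 × 19.17 × 59.52 × 0.9579 = 764.2 m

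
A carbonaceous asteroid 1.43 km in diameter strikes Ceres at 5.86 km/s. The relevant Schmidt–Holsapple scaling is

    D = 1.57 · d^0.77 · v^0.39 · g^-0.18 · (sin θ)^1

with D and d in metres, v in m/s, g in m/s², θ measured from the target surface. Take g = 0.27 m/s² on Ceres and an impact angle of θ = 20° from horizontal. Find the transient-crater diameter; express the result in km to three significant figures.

In SI units: d = 1430 m, v = 5860 m/s.
d^0.77 = 1430^0.77 = 268.9
v^0.39 = 5860^0.39 = 29.48
g^-0.18 = 0.27^-0.18 = 1.266
(sin 20°)^1 = 0.3420^1 = 0.3420
D = 1.57 × 268.9 × 29.48 × 1.266 × 0.3420 = 5389 m
   = 5.389 km

D ≈ 5.39 km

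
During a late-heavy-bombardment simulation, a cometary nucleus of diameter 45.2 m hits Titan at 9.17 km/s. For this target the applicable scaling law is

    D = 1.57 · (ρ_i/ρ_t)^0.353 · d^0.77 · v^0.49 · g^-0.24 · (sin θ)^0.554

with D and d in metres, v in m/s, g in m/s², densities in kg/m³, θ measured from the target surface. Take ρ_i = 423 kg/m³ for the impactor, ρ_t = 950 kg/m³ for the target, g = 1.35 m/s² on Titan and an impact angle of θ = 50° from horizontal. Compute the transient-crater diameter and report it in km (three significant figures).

In SI units: v = 9170 m/s.
(ρ_i/ρ_t)^0.353 = (423/950)^0.353 = 0.7516
d^0.77 = 45.2^0.77 = 18.81
v^0.49 = 9170^0.49 = 87.41
g^-0.24 = 1.35^-0.24 = 0.9305
(sin 50°)^0.554 = 0.7660^0.554 = 0.8627
D = 1.57 × 0.7516 × 18.81 × 87.41 × 0.9305 × 0.8627 = 1557 m
   = 1.557 km

D ≈ 1.56 km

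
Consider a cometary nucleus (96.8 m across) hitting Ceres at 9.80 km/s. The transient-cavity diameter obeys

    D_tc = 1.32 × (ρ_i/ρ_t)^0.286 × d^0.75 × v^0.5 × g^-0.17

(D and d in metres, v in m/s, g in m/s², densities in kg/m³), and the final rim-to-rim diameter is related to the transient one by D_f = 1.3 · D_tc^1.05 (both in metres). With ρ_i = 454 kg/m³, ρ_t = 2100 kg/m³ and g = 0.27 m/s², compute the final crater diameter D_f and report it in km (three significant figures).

D_f ≈ 6.33 km

v = 9800 m/s.
(ρ_i/ρ_t)^0.286 = (454/2100)^0.286 = 0.6453
d^0.75 = 96.8^0.75 = 30.86
v^0.5 = 9800^0.5 = 98.99
g^-0.17 = 0.27^-0.17 = 1.249
D_tc = 1.32 × 0.6453 × 30.86 × 98.99 × 1.249 = 3250 m
D_f = 1.3 × (3250)^1.05 = 6330 m
     = 6.330 km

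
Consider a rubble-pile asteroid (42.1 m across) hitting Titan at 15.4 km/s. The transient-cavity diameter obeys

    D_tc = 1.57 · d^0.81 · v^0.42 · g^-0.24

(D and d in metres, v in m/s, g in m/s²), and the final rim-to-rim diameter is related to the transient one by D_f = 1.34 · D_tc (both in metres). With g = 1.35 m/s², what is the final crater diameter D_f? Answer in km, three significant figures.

v = 15400 m/s.
d^0.81 = 42.1^0.81 = 20.69
v^0.42 = 15400^0.42 = 57.38
g^-0.24 = 1.35^-0.24 = 0.9305
D_tc = 1.57 × 20.69 × 57.38 × 0.9305 = 1734 m
D_f = 1.34 × 1734 = 2324 m
     = 2.324 km

D_f ≈ 2.32 km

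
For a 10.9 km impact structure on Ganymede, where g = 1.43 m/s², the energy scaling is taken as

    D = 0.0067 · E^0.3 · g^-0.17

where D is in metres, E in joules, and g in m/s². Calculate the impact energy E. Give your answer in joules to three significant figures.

E ≈ 6.20 × 10^20 J

Rearranging: E = [D / (0.0067 · g^-0.17)]^(1/0.3).
D = 10900 m.
g^-0.17 = 1.43^-0.17 = 0.9410
D / (0.0067 × 0.9410) = 10900 / (6.305 × 10^-3) = 1.729 × 10^6
E = (1.729 × 10^6)^3.3333 = 6.201 × 10^20 J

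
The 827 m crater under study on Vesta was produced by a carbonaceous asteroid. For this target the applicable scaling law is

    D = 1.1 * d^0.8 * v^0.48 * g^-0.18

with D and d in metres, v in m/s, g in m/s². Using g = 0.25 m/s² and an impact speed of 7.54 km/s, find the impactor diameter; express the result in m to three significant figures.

Rearranging for d: d = [D / (1.1 · 7540^0.48 · 0.25^-0.18)]^(1/0.8).
7540^0.48 = 72.63
0.25^-0.18 = 1.283
Denominator = 1.1 × 72.63 × 1.283 = 102.5
D / 102.5 = 827 / 102.5 = 8.068
d = 8.068^(1/0.8) = 8.068^1.25 = 13.60 m

d ≈ 13.6 m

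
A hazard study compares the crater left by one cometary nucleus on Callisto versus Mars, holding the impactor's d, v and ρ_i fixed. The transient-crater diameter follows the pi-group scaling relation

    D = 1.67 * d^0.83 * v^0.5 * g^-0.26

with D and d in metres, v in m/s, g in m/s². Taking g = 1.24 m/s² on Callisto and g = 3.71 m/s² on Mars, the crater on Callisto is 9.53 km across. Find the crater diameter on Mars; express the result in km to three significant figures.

All impactor-dependent factors cancel in the ratio, leaving D_Mars/D_Callisto = (g_Mars/g_Callisto)^-0.26.
(3.71/1.24)^-0.26 = 2.992^-0.26 = 0.7521
D_Mars = 0.7521 × 9.53 km = 7.17 km

D ≈ 7.17 km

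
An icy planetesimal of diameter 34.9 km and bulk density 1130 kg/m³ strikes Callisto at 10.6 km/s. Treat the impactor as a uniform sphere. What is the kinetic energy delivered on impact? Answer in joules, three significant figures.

E ≈ 1.41 × 10^24 J

d = 34900 m; v = 10600 m/s.
Mass m = (π/6) ρ d³ = (π/6) × 1130 × (34900)³ = 2.515 × 10^16 kg
E = ½ m v² = 0.5 × 2.515 × 10^16 × (10600)² = 1.413 × 10^24 J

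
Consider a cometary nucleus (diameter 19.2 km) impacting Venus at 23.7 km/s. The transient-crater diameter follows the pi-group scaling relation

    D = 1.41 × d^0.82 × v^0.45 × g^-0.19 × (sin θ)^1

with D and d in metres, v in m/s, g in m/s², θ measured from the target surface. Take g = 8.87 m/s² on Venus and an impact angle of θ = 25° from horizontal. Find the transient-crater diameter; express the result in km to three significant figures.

D ≈ 119 km

In SI units: d = 19200 m, v = 23700 m/s.
d^0.82 = 19200^0.82 = 3253
v^0.45 = 23700^0.45 = 93.03
g^-0.19 = 8.87^-0.19 = 0.6605
(sin 25°)^1 = 0.4226^1 = 0.4226
D = 1.41 × 3253 × 93.03 × 0.6605 × 0.4226 = 1.191 × 10^5 m
   = 119.1 km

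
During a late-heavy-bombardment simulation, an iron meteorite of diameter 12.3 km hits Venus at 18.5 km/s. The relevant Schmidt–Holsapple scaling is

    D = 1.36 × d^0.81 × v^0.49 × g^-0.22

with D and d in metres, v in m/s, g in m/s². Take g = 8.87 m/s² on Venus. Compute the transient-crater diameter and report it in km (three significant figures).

D ≈ 213 km

In SI units: d = 12300 m, v = 18500 m/s.
d^0.81 = 12300^0.81 = 2055
v^0.49 = 18500^0.49 = 123.3
g^-0.22 = 8.87^-0.22 = 0.6187
D = 1.36 × 2055 × 123.3 × 0.6187 = 2.132 × 10^5 m
   = 213.2 km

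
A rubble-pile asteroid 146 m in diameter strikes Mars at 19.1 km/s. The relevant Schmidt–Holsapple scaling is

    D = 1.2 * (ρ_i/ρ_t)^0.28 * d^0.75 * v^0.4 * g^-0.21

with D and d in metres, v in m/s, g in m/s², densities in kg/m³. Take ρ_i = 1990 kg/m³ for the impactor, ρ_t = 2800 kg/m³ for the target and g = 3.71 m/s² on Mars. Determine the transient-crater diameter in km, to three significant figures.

D ≈ 1.79 km

In SI units: v = 19100 m/s.
(ρ_i/ρ_t)^0.28 = (1990/2800)^0.28 = 0.9088
d^0.75 = 146^0.75 = 42.00
v^0.4 = 19100^0.4 = 51.57
g^-0.21 = 3.71^-0.21 = 0.7593
D = 1.2 × 0.9088 × 42.00 × 51.57 × 0.7593 = 1794 m
   = 1.794 km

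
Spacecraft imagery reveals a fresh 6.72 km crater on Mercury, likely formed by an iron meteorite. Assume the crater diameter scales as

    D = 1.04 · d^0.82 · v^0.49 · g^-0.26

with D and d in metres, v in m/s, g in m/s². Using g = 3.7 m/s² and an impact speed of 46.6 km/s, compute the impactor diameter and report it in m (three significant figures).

Rearranging for d: d = [D / (1.04 · 46600^0.49 · 3.7^-0.26)]^(1/0.82).
D = 6720 m.
46600^0.49 = 193.9
3.7^-0.26 = 0.7117
Denominator = 1.04 × 193.9 × 0.7117 = 143.5
D / 143.5 = 6720 / 143.5 = 46.83
d = 46.83^(1/0.82) = 46.83^1.2195 = 108.9 m

d ≈ 109 m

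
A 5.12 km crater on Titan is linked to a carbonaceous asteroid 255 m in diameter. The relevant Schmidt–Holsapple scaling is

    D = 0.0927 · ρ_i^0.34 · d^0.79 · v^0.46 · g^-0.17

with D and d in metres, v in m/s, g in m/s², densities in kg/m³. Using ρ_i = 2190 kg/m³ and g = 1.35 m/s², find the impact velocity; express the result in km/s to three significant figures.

Rearranging for v: v = [D / (0.0927 · 2190^0.34 · 255^0.79 · 1.35^-0.17)]^(1/0.46).
D = 5120 m.
2190^0.34 = 13.67
255^0.79 = 79.65
1.35^-0.17 = 0.9503
Denominator = 0.0927 × 13.67 × 79.65 × 0.9503 = 95.92
D / 95.92 = 5120 / 95.92 = 53.38
v = 53.38^(1/0.46) = 53.38^2.1739 = 5690 m/s

v ≈ 5.69 km/s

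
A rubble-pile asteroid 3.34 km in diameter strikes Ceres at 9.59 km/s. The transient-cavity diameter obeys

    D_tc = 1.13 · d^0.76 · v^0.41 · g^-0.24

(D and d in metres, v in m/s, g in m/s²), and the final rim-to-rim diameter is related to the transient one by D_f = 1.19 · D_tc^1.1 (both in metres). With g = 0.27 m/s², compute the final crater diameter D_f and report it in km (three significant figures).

D_f ≈ 106 km

In SI: d = 3340 m, v = 9590 m/s.
d^0.76 = 3340^0.76 = 476.5
v^0.41 = 9590^0.41 = 42.91
g^-0.24 = 0.27^-0.24 = 1.369
D_tc = 1.13 × 476.5 × 42.91 × 1.369 = 31630 m
D_f = 1.19 × (31630)^1.1 = 1.061 × 10^5 m
     = 106.1 km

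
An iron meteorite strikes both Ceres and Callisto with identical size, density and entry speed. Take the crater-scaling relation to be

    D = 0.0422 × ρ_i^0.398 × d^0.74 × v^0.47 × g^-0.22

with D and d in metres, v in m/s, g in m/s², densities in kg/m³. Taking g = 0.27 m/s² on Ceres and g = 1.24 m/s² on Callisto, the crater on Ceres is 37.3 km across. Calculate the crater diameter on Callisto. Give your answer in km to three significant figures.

All impactor-dependent factors cancel in the ratio, leaving D_Callisto/D_Ceres = (g_Callisto/g_Ceres)^-0.22.
(1.24/0.27)^-0.22 = 4.593^-0.22 = 0.7151
D_Callisto = 0.7151 × 37.3 km = 26.7 km

D ≈ 26.7 km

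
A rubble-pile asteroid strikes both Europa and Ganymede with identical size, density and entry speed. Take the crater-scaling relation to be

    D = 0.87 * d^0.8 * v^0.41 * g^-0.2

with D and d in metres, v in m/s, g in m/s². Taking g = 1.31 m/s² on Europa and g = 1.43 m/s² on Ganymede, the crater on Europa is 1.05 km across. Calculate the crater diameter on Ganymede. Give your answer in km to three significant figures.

All impactor-dependent factors cancel in the ratio, leaving D_Ganymede/D_Europa = (g_Ganymede/g_Europa)^-0.2.
(1.43/1.31)^-0.2 = 1.092^-0.2 = 0.9826
D_Ganymede = 0.9826 × 1.05 km = 1.03 km

D ≈ 1.03 km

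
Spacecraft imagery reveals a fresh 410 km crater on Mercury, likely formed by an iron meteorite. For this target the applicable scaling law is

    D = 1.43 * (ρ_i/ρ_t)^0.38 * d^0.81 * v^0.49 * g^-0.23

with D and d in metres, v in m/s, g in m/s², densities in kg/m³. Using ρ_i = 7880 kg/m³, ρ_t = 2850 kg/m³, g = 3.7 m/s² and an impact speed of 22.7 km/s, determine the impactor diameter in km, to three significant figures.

Rearranging for d: d = [D / (1.43 · (7880/2850)^0.38 · 22700^0.49 · 3.7^-0.23)]^(1/0.81).
D = 410000 m.
(7880/2850)^0.38 = 1.472
22700^0.49 = 136.3
3.7^-0.23 = 0.7401
Denominator = 1.43 × 1.472 × 136.3 × 0.7401 = 212.3
D / 212.3 = 410000 / 212.3 = 1931
d = 1931^(1/0.81) = 1931^1.2346 = 11393 m

d ≈ 11.4 km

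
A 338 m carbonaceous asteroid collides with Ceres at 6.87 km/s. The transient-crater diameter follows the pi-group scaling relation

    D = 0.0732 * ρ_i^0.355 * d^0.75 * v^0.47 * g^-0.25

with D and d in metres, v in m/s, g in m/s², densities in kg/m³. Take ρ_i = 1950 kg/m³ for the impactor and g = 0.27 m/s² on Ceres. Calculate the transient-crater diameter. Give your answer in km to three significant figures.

D ≈ 7.49 km

In SI units: v = 6870 m/s.
ρ_i^0.355 = 1950^0.355 = 14.72
d^0.75 = 338^0.75 = 78.83
v^0.47 = 6870^0.47 = 63.59
g^-0.25 = 0.27^-0.25 = 1.387
D = 0.0732 × 14.72 × 78.83 × 63.59 × 1.387 = 7492 m
   = 7.492 km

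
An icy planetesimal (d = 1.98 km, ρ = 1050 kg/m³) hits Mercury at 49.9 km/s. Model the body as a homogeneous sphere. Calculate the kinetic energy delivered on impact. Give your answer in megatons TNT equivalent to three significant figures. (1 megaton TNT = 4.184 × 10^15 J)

d = 1980 m; v = 49900 m/s.
Mass m = (π/6) ρ d³ = (π/6) × 1050 × (1980)³ = 4.268 × 10^12 kg
E = ½ m v² = 0.5 × 4.268 × 10^12 × (49900)² = 5.314 × 10^21 J
   = 5.314 × 10^21 / 4.184×10^15 = 1.270 × 10^6 Mt

E ≈ 1.27 × 10^6 Mt TNT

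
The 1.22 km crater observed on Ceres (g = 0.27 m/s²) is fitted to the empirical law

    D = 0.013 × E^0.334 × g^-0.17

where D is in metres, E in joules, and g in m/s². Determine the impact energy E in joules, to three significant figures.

E ≈ 3.96 × 10^14 J

Rearranging: E = [D / (0.013 · g^-0.17)]^(1/0.334).
D = 1220 m.
g^-0.17 = 0.27^-0.17 = 1.249
D / (0.013 × 1.249) = 1220 / (0.01624) = 7.512 × 10^4
E = (7.512 × 10^4)^2.994 = 3.963 × 10^14 J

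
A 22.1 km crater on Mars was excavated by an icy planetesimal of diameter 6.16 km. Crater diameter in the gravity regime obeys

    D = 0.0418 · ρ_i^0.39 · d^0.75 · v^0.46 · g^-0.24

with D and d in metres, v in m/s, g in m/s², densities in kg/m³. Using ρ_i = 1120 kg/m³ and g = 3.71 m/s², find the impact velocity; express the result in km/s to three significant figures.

v ≈ 9.44 km/s

Rearranging for v: v = [D / (0.0418 · 1120^0.39 · 6160^0.75 · 3.71^-0.24)]^(1/0.46).
D = 22100 m.
1120^0.39 = 15.46
6160^0.75 = 695.3
3.71^-0.24 = 0.7300
Denominator = 0.0418 × 15.46 × 695.3 × 0.7300 = 328.0
D / 328.0 = 22100 / 328.0 = 67.38
v = 67.38^(1/0.46) = 67.38^2.1739 = 9442 m/s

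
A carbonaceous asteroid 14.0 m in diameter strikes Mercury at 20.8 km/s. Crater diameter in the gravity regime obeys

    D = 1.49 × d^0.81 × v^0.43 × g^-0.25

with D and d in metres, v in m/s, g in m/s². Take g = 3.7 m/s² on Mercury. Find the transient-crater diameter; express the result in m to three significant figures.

In SI units: v = 20800 m/s.
d^0.81 = 14^0.81 = 8.479
v^0.43 = 20800^0.43 = 71.91
g^-0.25 = 3.7^-0.25 = 0.7210
D = 1.49 × 8.479 × 71.91 × 0.7210 = 655.0 m

D ≈ 655 m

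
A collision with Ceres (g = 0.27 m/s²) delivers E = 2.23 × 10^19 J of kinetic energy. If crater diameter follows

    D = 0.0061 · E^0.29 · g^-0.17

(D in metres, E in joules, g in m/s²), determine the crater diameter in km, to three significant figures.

E^0.29 = (2.23 × 10^19)^0.29 = 4.083 × 10^5
g^-0.17 = 0.27^-0.17 = 1.249
D = 0.0061 × 4.083 × 10^5 × 1.249 = 3111 m
   = 3.111 km

D ≈ 3.11 km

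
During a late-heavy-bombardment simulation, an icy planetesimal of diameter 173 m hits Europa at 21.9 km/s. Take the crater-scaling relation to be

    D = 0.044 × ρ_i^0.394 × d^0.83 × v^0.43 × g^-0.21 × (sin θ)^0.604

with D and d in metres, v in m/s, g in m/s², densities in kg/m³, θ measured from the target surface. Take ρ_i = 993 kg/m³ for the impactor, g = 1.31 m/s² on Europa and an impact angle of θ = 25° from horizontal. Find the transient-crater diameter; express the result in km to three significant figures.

D ≈ 1.98 km

In SI units: v = 21900 m/s.
ρ_i^0.394 = 993^0.394 = 15.16
d^0.83 = 173^0.83 = 72.04
v^0.43 = 21900^0.43 = 73.52
g^-0.21 = 1.31^-0.21 = 0.9449
(sin 25°)^0.604 = 0.4226^0.604 = 0.5944
D = 0.044 × 15.16 × 72.04 × 73.52 × 0.9449 × 0.5944 = 1984 m
   = 1.984 km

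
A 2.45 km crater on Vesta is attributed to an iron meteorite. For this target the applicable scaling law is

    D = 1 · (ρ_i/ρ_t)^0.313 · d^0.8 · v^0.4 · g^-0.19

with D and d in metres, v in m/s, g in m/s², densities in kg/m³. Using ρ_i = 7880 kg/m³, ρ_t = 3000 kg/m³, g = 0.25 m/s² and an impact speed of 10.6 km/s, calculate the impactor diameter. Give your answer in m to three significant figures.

Rearranging for d: d = [D / (1 · (7880/3000)^0.313 · 10600^0.4 · 0.25^-0.19)]^(1/0.8).
D = 2450 m.
(7880/3000)^0.313 = 1.353
10600^0.4 = 40.75
0.25^-0.19 = 1.301
Denominator = 1 × 1.353 × 40.75 × 1.301 = 71.73
D / 71.73 = 2450 / 71.73 = 34.16
d = 34.16^(1/0.8) = 34.16^1.25 = 82.58 m

d ≈ 82.6 m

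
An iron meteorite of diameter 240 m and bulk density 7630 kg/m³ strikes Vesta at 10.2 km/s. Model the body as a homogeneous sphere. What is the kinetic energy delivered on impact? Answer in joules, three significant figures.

E ≈ 2.87 × 10^18 J

v = 10200 m/s.
Mass m = (π/6) ρ d³ = (π/6) × 7630 × (240)³ = 5.523 × 10^10 kg
E = ½ m v² = 0.5 × 5.523 × 10^10 × (10200)² = 2.873 × 10^18 J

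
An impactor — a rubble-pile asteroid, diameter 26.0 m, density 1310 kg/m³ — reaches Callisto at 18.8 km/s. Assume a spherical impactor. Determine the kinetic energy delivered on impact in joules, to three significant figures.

v = 18800 m/s.
Mass m = (π/6) ρ d³ = (π/6) × 1310 × (26)³ = 1.206 × 10^7 kg
E = ½ m v² = 0.5 × 1.206 × 10^7 × (18800)² = 2.131 × 10^15 J

E ≈ 2.13 × 10^15 J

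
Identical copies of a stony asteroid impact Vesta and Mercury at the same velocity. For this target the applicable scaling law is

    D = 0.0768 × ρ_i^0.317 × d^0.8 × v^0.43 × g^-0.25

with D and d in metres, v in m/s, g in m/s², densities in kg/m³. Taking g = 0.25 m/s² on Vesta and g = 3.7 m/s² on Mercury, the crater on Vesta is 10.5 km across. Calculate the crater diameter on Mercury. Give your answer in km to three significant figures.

All impactor-dependent factors cancel in the ratio, leaving D_Mercury/D_Vesta = (g_Mercury/g_Vesta)^-0.25.
(3.7/0.25)^-0.25 = 14.80^-0.25 = 0.5098
D_Mercury = 0.5098 × 10.5 km = 5.35 km

D ≈ 5.35 km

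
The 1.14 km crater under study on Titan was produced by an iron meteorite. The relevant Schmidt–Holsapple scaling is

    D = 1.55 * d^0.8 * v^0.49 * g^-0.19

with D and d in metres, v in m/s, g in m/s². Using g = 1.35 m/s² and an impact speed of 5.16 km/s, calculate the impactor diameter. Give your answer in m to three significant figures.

d ≈ 21.9 m

Rearranging for d: d = [D / (1.55 · 5160^0.49 · 1.35^-0.19)]^(1/0.8).
D = 1140 m.
5160^0.49 = 65.95
1.35^-0.19 = 0.9446
Denominator = 1.55 × 65.95 × 0.9446 = 96.56
D / 96.56 = 1140 / 96.56 = 11.81
d = 11.81^(1/0.8) = 11.81^1.25 = 21.89 m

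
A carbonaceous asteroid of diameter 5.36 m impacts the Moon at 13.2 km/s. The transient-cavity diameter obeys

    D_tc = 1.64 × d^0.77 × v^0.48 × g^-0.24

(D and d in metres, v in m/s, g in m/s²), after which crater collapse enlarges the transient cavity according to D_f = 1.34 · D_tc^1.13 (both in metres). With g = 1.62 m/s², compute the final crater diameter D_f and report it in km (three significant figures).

D_f ≈ 1.52 km

v = 13200 m/s.
d^0.77 = 5.36^0.77 = 3.643
v^0.48 = 13200^0.48 = 95.03
g^-0.24 = 1.62^-0.24 = 0.8907
D_tc = 1.64 × 3.643 × 95.03 × 0.8907 = 505.7 m
D_f = 1.34 × (505.7)^1.13 = 1522 m
     = 1.522 km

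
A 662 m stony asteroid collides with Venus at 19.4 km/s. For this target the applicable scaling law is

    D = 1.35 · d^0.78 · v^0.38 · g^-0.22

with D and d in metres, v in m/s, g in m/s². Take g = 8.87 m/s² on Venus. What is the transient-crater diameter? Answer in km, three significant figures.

In SI units: v = 19400 m/s.
d^0.78 = 662^0.78 = 158.6
v^0.38 = 19400^0.38 = 42.60
g^-0.22 = 8.87^-0.22 = 0.6187
D = 1.35 × 158.6 × 42.60 × 0.6187 = 5643 m
   = 5.643 km

D ≈ 5.64 km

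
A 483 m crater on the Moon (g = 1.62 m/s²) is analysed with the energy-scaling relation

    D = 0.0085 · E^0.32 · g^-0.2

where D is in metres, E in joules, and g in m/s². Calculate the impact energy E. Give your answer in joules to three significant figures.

E ≈ 9.75 × 10^14 J

Rearranging: E = [D / (0.0085 · g^-0.2)]^(1/0.32).
g^-0.2 = 1.62^-0.2 = 0.9080
D / (0.0085 × 0.9080) = 483 / (7.718 × 10^-3) = 6.258 × 10^4
E = (6.258 × 10^4)^3.125 = 9.747 × 10^14 J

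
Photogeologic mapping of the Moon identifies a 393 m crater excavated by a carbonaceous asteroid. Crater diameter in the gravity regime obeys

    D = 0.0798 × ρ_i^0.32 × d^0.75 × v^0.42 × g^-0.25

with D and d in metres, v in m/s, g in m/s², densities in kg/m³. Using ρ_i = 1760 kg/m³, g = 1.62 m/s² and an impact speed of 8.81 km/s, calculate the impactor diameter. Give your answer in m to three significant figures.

d ≈ 25.1 m

Rearranging for d: d = [D / (0.0798 · 1760^0.32 · 8810^0.42 · 1.62^-0.25)]^(1/0.75).
1760^0.32 = 10.93
8810^0.42 = 45.38
1.62^-0.25 = 0.8864
Denominator = 0.0798 × 10.93 × 45.38 × 0.8864 = 35.08
D / 35.08 = 393 / 35.08 = 11.20
d = 11.20^(1/0.75) = 11.20^1.3333 = 25.06 m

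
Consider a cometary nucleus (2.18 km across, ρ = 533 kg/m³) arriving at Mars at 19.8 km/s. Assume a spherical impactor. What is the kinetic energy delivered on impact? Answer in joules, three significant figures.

E ≈ 5.67 × 10^20 J

d = 2180 m; v = 19800 m/s.
Mass m = (π/6) ρ d³ = (π/6) × 533 × (2180)³ = 2.891 × 10^12 kg
E = ½ m v² = 0.5 × 2.891 × 10^12 × (19800)² = 5.667 × 10^20 J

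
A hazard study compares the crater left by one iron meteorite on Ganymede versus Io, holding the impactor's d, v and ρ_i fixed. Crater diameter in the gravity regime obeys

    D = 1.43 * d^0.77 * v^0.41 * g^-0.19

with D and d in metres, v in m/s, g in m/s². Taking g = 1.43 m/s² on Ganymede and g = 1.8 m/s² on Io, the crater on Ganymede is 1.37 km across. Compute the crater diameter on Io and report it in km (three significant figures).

All impactor-dependent factors cancel in the ratio, leaving D_Io/D_Ganymede = (g_Io/g_Ganymede)^-0.19.
(1.8/1.43)^-0.19 = 1.259^-0.19 = 0.9572
D_Io = 0.9572 × 1.37 km = 1.31 km

D ≈ 1.31 km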